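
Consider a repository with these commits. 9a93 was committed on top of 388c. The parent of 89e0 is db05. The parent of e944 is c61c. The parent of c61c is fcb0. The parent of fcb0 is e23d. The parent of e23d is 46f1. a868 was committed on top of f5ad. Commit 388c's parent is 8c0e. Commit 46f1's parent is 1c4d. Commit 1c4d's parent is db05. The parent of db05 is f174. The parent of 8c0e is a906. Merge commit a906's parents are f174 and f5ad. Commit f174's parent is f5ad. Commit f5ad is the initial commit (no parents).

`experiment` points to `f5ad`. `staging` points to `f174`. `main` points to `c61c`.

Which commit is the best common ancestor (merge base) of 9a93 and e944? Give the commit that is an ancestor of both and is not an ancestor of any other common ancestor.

Ancestors of 9a93: {388c, 8c0e, 9a93, a906, f174, f5ad}.
Ancestors of e944: {1c4d, 46f1, c61c, db05, e23d, e944, f174, f5ad, fcb0}.
Common ancestors: {f174, f5ad}.
Among these, f174 is not an ancestor of any other common ancestor — it is the merge base.

f174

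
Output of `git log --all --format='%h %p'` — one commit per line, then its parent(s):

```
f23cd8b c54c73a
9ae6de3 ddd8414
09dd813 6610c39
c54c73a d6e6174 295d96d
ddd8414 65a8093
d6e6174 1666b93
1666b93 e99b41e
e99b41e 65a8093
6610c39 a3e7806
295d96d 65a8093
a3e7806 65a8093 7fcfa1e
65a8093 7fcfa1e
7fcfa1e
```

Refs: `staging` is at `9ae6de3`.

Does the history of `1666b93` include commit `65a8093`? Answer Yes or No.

Ancestors of 1666b93 (commits reachable by following parents): {1666b93, 65a8093, 7fcfa1e, e99b41e}.
65a8093 is in that set, so it is an ancestor of 1666b93.

Yes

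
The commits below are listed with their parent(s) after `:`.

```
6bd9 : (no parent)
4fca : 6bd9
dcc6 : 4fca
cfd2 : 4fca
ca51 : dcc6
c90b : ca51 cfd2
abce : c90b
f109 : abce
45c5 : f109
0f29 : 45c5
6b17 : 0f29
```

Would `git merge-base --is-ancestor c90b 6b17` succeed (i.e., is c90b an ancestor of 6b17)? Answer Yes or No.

Ancestors of 6b17 (commits reachable by following parents): {0f29, 45c5, 4fca, 6b17, 6bd9, abce, c90b, ca51, cfd2, dcc6, f109}.
c90b is in that set, so it is an ancestor of 6b17.

Yes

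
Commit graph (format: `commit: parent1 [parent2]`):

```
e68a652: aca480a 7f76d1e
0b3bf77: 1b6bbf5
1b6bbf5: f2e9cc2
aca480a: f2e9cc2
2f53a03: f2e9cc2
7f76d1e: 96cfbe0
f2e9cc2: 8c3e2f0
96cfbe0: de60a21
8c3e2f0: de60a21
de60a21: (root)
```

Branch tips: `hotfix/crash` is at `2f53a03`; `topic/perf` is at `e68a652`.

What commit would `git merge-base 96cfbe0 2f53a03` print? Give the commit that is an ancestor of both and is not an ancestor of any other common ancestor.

de60a21

Ancestors of 96cfbe0: {96cfbe0, de60a21}.
Ancestors of 2f53a03: {2f53a03, 8c3e2f0, de60a21, f2e9cc2}.
Common ancestors: {de60a21}.
The only common ancestor is de60a21, so it is the merge base.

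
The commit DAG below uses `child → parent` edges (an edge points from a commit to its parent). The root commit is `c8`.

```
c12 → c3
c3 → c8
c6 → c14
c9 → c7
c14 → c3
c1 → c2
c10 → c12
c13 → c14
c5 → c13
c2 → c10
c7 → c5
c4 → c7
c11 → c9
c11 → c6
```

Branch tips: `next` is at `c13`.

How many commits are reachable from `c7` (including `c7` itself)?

6

Walking parent pointers from c7: reachable set = {c13, c14, c3, c5, c7, c8}.
That is 6 commits.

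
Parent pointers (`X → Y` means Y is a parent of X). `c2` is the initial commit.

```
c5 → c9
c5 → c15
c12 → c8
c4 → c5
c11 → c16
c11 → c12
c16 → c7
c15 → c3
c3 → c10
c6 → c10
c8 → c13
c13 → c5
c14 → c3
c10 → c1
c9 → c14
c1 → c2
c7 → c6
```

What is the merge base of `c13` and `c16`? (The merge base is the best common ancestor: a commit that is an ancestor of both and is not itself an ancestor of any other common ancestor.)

c10

Ancestors of c13: {c1, c10, c13, c14, c15, c2, c3, c5, c9}.
Ancestors of c16: {c1, c10, c16, c2, c6, c7}.
Common ancestors: {c1, c10, c2}.
Among these, c10 is not an ancestor of any other common ancestor — it is the merge base.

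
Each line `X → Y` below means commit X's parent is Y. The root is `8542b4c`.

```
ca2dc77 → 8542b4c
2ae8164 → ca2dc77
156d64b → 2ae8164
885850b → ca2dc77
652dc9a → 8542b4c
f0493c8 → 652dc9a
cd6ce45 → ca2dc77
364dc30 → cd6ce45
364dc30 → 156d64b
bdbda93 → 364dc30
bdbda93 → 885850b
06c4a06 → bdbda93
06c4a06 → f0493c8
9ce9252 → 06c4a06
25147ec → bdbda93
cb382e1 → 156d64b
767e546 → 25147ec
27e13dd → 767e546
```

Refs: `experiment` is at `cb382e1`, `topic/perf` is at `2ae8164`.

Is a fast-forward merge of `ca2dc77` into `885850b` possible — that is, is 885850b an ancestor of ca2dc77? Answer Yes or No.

No

A fast-forward from 885850b to ca2dc77 is possible iff 885850b is an ancestor of ca2dc77.
Ancestors of ca2dc77: {8542b4c, ca2dc77}.
885850b is not among them, so fast-forward is not possible.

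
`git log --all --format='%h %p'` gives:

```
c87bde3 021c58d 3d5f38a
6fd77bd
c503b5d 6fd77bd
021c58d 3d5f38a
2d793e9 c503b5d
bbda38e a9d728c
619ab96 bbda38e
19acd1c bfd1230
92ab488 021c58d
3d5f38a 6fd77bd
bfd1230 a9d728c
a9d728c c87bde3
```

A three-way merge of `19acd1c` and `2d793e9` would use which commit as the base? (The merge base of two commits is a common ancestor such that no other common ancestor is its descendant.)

Ancestors of 19acd1c: {021c58d, 19acd1c, 3d5f38a, 6fd77bd, a9d728c, bfd1230, c87bde3}.
Ancestors of 2d793e9: {2d793e9, 6fd77bd, c503b5d}.
Common ancestors: {6fd77bd}.
The only common ancestor is 6fd77bd, so it is the merge base.

6fd77bd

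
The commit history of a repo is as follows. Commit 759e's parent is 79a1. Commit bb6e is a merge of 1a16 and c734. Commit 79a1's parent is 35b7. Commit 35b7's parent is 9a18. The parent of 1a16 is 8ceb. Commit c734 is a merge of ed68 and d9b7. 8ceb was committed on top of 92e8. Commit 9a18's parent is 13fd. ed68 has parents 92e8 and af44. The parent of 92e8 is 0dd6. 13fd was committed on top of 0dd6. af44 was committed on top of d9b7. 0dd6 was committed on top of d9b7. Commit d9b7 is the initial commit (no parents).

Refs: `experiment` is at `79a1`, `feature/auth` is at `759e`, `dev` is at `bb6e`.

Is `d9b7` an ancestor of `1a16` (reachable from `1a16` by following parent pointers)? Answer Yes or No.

Yes

Ancestors of 1a16 (commits reachable by following parents): {0dd6, 1a16, 8ceb, 92e8, d9b7}.
d9b7 is in that set, so it is an ancestor of 1a16.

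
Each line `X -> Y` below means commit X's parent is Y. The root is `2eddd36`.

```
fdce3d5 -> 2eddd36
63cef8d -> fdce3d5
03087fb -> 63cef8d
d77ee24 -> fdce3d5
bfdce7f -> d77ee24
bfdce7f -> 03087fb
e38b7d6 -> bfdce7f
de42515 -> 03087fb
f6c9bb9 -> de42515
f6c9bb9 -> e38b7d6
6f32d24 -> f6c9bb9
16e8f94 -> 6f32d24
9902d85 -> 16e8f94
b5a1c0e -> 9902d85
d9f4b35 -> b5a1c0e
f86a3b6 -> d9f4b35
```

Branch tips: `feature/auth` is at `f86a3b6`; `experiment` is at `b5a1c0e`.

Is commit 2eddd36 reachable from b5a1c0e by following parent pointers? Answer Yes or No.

Ancestors of b5a1c0e (commits reachable by following parents): {03087fb, 16e8f94, 2eddd36, 63cef8d, 6f32d24, 9902d85, b5a1c0e, bfdce7f, d77ee24, de42515, e38b7d6, f6c9bb9, fdce3d5}.
2eddd36 is in that set, so it is an ancestor of b5a1c0e.

Yes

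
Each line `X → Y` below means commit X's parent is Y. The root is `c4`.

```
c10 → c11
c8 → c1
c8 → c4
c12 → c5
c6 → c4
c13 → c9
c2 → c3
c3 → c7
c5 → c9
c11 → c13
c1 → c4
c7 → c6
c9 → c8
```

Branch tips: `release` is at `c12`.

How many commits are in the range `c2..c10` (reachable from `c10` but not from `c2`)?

6

Reachable from c10: {c1, c10, c11, c13, c4, c8, c9}.
Reachable from c2: {c2, c3, c4, c6, c7}.
In c10's history but not c2's: {c1, c10, c11, c13, c8, c9} — 6 commits.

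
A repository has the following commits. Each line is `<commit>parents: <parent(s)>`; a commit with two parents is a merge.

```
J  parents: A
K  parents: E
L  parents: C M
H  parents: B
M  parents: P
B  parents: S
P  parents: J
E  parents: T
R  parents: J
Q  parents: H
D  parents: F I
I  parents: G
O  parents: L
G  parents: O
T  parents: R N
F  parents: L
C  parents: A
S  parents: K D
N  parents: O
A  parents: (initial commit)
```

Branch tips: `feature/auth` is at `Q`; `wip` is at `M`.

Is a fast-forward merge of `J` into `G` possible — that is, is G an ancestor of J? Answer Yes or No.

A fast-forward from G to J is possible iff G is an ancestor of J.
Ancestors of J: {A, J}.
G is not among them, so fast-forward is not possible.

No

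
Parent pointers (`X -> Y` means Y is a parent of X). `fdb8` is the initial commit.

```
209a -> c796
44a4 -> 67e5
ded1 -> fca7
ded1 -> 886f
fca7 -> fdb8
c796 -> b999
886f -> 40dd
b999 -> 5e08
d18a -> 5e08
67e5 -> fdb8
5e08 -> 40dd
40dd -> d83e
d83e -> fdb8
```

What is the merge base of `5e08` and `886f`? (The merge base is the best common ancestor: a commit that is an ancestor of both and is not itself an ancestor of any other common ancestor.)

Ancestors of 5e08: {40dd, 5e08, d83e, fdb8}.
Ancestors of 886f: {40dd, 886f, d83e, fdb8}.
Common ancestors: {40dd, d83e, fdb8}.
Among these, 40dd is not an ancestor of any other common ancestor — it is the merge base.

40dd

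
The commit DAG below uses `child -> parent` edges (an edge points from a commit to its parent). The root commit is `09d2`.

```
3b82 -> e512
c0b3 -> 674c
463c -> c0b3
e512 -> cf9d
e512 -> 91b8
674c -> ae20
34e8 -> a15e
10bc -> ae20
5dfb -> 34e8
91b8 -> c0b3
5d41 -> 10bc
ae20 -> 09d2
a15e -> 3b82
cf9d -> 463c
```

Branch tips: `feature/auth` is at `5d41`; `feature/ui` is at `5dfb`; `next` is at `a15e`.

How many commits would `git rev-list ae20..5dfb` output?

Reachable from 5dfb: {09d2, 34e8, 3b82, 463c, 5dfb, 674c, 91b8, a15e, ae20, c0b3, cf9d, e512}.
Reachable from ae20: {09d2, ae20}.
In 5dfb's history but not ae20's: {34e8, 3b82, 463c, 5dfb, 674c, 91b8, a15e, c0b3, cf9d, e512} — 10 commits.

10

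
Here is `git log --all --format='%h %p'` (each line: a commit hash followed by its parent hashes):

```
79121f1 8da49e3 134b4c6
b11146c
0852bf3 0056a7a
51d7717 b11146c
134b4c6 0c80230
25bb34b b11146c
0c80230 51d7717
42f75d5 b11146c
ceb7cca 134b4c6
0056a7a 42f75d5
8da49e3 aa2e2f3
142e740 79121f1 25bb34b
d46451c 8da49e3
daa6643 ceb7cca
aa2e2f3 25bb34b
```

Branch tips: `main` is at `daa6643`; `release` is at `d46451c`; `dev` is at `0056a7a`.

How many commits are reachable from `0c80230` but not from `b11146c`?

Reachable from 0c80230: {0c80230, 51d7717, b11146c}.
Reachable from b11146c: {b11146c}.
In 0c80230's history but not b11146c's: {0c80230, 51d7717} — 2 commits.

2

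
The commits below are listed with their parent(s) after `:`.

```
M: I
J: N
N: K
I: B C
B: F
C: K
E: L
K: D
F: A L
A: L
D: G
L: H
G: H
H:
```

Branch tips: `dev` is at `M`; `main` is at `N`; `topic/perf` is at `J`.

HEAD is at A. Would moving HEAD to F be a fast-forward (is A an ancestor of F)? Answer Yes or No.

A fast-forward from A to F is possible iff A is an ancestor of F.
Ancestors of F: {A, F, H, L}.
A is among them, so fast-forward is possible.

Yes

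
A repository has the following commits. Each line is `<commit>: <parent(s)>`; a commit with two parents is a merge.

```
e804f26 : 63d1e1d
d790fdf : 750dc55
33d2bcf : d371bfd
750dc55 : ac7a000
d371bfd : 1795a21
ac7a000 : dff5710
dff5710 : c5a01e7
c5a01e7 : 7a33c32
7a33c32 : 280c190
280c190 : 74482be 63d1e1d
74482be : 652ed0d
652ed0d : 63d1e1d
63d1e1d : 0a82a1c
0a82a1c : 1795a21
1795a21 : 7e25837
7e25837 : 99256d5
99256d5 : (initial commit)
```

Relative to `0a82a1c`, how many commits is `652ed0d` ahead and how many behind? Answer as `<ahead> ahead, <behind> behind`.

Reachable from 652ed0d: {0a82a1c, 1795a21, 63d1e1d, 652ed0d, 7e25837, 99256d5}.
Reachable from 0a82a1c: {0a82a1c, 1795a21, 7e25837, 99256d5}.
Only in 652ed0d's history (ahead): {63d1e1d, 652ed0d} — 2.
Only in 0a82a1c's history (behind): {} — 0.

2 ahead, 0 behind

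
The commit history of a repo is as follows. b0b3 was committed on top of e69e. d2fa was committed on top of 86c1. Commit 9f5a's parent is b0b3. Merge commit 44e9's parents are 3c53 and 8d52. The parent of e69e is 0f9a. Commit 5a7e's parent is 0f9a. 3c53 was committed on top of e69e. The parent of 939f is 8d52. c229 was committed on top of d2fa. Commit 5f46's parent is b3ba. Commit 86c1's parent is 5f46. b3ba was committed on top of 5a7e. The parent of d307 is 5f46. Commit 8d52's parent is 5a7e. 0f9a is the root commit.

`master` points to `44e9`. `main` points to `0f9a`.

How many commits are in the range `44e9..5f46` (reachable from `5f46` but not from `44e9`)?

2

Reachable from 5f46: {0f9a, 5a7e, 5f46, b3ba}.
Reachable from 44e9: {0f9a, 3c53, 44e9, 5a7e, 8d52, e69e}.
In 5f46's history but not 44e9's: {5f46, b3ba} — 2 commits.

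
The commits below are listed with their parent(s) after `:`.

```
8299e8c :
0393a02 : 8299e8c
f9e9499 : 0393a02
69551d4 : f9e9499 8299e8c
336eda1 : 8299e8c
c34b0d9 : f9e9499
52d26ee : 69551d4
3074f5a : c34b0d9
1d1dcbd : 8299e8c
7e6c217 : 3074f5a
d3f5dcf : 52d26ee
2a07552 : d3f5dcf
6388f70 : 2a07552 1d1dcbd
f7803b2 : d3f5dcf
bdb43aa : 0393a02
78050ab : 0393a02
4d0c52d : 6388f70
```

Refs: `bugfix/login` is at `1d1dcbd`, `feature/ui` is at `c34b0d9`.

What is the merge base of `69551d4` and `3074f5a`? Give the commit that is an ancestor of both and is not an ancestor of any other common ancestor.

Ancestors of 69551d4: {0393a02, 69551d4, 8299e8c, f9e9499}.
Ancestors of 3074f5a: {0393a02, 3074f5a, 8299e8c, c34b0d9, f9e9499}.
Common ancestors: {0393a02, 8299e8c, f9e9499}.
Among these, f9e9499 is not an ancestor of any other common ancestor — it is the merge base.

f9e9499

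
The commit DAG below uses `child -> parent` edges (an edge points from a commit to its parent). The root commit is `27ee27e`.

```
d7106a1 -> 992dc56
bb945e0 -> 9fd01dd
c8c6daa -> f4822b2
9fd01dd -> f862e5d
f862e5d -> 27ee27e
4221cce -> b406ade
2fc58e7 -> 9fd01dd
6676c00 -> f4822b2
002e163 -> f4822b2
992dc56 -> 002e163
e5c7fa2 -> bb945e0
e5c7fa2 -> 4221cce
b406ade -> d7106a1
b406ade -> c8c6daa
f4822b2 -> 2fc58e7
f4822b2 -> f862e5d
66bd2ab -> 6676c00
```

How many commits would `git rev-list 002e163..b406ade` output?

Reachable from b406ade: {002e163, 27ee27e, 2fc58e7, 992dc56, 9fd01dd, b406ade, c8c6daa, d7106a1, f4822b2, f862e5d}.
Reachable from 002e163: {002e163, 27ee27e, 2fc58e7, 9fd01dd, f4822b2, f862e5d}.
In b406ade's history but not 002e163's: {992dc56, b406ade, c8c6daa, d7106a1} — 4 commits.

4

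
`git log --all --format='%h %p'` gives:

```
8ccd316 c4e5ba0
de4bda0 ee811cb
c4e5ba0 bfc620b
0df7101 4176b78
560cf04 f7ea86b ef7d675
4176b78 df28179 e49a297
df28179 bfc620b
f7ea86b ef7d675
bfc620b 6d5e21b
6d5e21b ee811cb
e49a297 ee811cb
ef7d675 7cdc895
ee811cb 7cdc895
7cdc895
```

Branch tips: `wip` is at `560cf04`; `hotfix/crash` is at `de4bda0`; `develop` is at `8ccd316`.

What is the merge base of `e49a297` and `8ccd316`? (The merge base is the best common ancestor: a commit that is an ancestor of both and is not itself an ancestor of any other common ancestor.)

Ancestors of e49a297: {7cdc895, e49a297, ee811cb}.
Ancestors of 8ccd316: {6d5e21b, 7cdc895, 8ccd316, bfc620b, c4e5ba0, ee811cb}.
Common ancestors: {7cdc895, ee811cb}.
Among these, ee811cb is not an ancestor of any other common ancestor — it is the merge base.

ee811cb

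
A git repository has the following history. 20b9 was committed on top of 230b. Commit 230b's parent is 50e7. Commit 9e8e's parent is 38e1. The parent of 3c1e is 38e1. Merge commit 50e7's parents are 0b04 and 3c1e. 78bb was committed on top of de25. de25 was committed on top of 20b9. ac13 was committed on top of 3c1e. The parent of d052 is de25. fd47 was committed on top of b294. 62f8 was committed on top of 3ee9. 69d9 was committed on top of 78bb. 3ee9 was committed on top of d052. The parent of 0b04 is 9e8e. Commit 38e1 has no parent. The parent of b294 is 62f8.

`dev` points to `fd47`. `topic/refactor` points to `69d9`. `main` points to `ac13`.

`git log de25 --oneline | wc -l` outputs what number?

8

Walking parent pointers from de25: reachable set = {0b04, 20b9, 230b, 38e1, 3c1e, 50e7, 9e8e, de25}.
That is 8 commits.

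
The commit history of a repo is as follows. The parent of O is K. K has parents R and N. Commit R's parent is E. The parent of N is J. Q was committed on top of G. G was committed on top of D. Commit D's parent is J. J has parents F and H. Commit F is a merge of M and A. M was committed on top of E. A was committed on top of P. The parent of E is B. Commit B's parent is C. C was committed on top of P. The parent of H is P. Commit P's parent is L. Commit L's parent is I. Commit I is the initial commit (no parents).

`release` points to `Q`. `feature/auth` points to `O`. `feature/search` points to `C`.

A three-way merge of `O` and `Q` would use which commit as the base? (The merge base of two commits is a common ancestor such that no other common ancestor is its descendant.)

Ancestors of O: {A, B, C, E, F, H, I, J, K, L, M, N, O, P, R}.
Ancestors of Q: {A, B, C, D, E, F, G, H, I, J, L, M, P, Q}.
Common ancestors: {A, B, C, E, F, H, I, J, L, M, P}.
Among these, J is not an ancestor of any other common ancestor — it is the merge base.

J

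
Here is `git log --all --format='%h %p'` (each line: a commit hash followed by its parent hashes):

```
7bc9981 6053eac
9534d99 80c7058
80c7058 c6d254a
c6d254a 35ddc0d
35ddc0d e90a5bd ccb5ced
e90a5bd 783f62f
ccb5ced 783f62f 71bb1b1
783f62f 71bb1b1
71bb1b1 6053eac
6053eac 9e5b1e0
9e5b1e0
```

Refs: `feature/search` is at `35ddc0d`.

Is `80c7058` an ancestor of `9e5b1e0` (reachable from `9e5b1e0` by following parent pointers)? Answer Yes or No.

No

Ancestors of 9e5b1e0: {9e5b1e0}.
80c7058 is not in that set, so it is not an ancestor of 9e5b1e0.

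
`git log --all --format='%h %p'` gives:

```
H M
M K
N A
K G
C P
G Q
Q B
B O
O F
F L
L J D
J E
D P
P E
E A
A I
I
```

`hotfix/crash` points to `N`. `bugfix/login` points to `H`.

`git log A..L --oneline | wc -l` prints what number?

Reachable from L: {A, D, E, I, J, L, P}.
Reachable from A: {A, I}.
In L's history but not A's: {D, E, J, L, P} — 5 commits.

5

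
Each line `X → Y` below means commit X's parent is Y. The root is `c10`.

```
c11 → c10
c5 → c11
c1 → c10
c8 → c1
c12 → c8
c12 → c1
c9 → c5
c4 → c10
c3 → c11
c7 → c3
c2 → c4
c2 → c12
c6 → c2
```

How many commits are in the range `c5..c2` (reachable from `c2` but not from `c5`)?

5

Reachable from c2: {c1, c10, c12, c2, c4, c8}.
Reachable from c5: {c10, c11, c5}.
In c2's history but not c5's: {c1, c12, c2, c4, c8} — 5 commits.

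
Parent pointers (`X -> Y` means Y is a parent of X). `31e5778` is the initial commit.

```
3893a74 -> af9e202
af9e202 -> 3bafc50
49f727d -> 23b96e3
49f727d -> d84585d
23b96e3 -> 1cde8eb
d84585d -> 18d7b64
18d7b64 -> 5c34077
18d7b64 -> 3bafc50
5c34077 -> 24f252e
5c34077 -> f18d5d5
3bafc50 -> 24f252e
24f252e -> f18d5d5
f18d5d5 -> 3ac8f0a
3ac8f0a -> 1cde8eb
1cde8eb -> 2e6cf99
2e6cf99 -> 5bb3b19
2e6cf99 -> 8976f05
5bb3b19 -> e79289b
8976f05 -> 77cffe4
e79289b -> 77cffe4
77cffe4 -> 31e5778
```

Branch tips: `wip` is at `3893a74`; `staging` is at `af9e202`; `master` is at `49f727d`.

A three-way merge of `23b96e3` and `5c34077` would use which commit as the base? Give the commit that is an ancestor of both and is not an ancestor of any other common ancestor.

1cde8eb

Ancestors of 23b96e3: {1cde8eb, 23b96e3, 2e6cf99, 31e5778, 5bb3b19, 77cffe4, 8976f05, e79289b}.
Ancestors of 5c34077: {1cde8eb, 24f252e, 2e6cf99, 31e5778, 3ac8f0a, 5bb3b19, 5c34077, 77cffe4, 8976f05, e79289b, f18d5d5}.
Common ancestors: {1cde8eb, 2e6cf99, 31e5778, 5bb3b19, 77cffe4, 8976f05, e79289b}.
Among these, 1cde8eb is not an ancestor of any other common ancestor — it is the merge base.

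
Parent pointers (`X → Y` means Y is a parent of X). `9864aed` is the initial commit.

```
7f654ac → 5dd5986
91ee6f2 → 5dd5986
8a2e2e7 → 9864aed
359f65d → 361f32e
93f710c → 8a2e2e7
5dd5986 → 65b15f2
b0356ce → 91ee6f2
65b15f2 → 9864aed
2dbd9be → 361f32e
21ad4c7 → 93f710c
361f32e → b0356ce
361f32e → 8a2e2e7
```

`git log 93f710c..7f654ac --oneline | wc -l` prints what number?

Reachable from 7f654ac: {5dd5986, 65b15f2, 7f654ac, 9864aed}.
Reachable from 93f710c: {8a2e2e7, 93f710c, 9864aed}.
In 7f654ac's history but not 93f710c's: {5dd5986, 65b15f2, 7f654ac} — 3 commits.

3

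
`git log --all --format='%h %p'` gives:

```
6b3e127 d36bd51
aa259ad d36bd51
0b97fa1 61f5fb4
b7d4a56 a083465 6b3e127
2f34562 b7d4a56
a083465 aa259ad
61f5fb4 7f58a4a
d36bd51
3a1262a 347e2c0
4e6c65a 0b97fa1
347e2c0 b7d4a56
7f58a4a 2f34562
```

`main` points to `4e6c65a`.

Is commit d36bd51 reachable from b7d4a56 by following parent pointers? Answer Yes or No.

Yes

Ancestors of b7d4a56 (commits reachable by following parents): {6b3e127, a083465, aa259ad, b7d4a56, d36bd51}.
d36bd51 is in that set, so it is an ancestor of b7d4a56.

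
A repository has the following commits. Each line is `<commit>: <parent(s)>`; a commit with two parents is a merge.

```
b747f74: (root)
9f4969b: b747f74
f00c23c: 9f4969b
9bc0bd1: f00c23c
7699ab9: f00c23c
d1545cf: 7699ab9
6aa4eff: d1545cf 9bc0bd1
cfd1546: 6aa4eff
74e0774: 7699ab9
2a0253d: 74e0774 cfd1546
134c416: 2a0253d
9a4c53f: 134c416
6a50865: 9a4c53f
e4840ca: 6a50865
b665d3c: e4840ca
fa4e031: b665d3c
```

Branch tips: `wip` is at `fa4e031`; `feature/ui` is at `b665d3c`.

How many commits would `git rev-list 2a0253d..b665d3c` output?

5

Reachable from b665d3c: {134c416, 2a0253d, 6a50865, 6aa4eff, 74e0774, 7699ab9, 9a4c53f, 9bc0bd1, 9f4969b, b665d3c, b747f74, cfd1546, d1545cf, e4840ca, f00c23c}.
Reachable from 2a0253d: {2a0253d, 6aa4eff, 74e0774, 7699ab9, 9bc0bd1, 9f4969b, b747f74, cfd1546, d1545cf, f00c23c}.
In b665d3c's history but not 2a0253d's: {134c416, 6a50865, 9a4c53f, b665d3c, e4840ca} — 5 commits.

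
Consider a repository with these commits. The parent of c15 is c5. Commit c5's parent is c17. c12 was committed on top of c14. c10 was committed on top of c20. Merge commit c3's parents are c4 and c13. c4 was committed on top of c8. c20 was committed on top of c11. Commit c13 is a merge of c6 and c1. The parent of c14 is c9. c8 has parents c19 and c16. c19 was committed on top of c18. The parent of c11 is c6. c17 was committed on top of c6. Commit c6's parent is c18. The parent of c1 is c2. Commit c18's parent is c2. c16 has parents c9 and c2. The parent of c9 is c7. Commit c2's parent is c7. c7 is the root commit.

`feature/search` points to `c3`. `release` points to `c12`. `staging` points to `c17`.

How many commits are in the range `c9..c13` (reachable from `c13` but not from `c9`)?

5

Reachable from c13: {c1, c13, c18, c2, c6, c7}.
Reachable from c9: {c7, c9}.
In c13's history but not c9's: {c1, c13, c18, c2, c6} — 5 commits.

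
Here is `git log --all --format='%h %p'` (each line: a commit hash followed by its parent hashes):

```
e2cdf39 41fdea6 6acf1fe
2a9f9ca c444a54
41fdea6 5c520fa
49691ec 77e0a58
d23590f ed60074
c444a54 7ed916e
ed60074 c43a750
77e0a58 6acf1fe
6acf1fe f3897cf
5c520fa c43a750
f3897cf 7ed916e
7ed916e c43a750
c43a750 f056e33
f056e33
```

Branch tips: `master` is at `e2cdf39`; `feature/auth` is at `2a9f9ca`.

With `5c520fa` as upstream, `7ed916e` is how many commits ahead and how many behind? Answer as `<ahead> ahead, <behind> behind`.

1 ahead, 1 behind

Reachable from 7ed916e: {7ed916e, c43a750, f056e33}.
Reachable from 5c520fa: {5c520fa, c43a750, f056e33}.
Only in 7ed916e's history (ahead): {7ed916e} — 1.
Only in 5c520fa's history (behind): {5c520fa} — 1.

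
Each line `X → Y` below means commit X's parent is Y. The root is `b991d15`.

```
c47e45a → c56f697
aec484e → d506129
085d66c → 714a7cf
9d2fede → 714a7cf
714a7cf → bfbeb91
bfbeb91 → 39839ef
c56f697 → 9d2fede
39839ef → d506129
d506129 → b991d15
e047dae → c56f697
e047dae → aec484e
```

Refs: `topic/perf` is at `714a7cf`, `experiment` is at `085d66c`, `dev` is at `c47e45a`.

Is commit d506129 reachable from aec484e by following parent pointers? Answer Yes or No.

Yes

Ancestors of aec484e (commits reachable by following parents): {aec484e, b991d15, d506129}.
d506129 is in that set, so it is an ancestor of aec484e.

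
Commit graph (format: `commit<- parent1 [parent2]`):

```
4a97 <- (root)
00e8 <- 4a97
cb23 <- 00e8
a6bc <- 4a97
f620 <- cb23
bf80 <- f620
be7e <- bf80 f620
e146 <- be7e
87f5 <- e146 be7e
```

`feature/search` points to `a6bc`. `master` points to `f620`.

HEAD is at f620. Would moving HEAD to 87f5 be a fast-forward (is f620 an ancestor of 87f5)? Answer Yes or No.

A fast-forward from f620 to 87f5 is possible iff f620 is an ancestor of 87f5.
Ancestors of 87f5: {00e8, 4a97, 87f5, be7e, bf80, cb23, e146, f620}.
f620 is among them, so fast-forward is possible.

Yes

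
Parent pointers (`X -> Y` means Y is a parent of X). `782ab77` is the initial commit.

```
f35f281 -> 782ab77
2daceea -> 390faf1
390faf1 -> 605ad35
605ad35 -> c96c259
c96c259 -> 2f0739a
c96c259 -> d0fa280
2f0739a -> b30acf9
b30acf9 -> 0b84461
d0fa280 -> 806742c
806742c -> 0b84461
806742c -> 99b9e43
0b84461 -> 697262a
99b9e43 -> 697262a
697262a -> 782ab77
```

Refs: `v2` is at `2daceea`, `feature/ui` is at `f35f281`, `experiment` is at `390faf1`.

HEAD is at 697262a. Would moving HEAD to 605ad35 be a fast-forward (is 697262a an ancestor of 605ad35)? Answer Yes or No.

Yes

A fast-forward from 697262a to 605ad35 is possible iff 697262a is an ancestor of 605ad35.
Ancestors of 605ad35: {0b84461, 2f0739a, 605ad35, 697262a, 782ab77, 806742c, 99b9e43, b30acf9, c96c259, d0fa280}.
697262a is among them, so fast-forward is possible.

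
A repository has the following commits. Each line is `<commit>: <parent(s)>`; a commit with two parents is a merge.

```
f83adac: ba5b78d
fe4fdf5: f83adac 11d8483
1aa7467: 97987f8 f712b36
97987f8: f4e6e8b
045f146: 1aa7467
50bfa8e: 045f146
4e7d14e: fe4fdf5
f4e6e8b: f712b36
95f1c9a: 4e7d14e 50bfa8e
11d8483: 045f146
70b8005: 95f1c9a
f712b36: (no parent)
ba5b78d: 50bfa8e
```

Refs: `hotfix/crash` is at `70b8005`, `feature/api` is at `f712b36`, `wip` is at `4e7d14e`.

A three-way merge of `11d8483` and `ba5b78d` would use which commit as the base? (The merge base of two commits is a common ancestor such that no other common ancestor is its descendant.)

Ancestors of 11d8483: {045f146, 11d8483, 1aa7467, 97987f8, f4e6e8b, f712b36}.
Ancestors of ba5b78d: {045f146, 1aa7467, 50bfa8e, 97987f8, ba5b78d, f4e6e8b, f712b36}.
Common ancestors: {045f146, 1aa7467, 97987f8, f4e6e8b, f712b36}.
Among these, 045f146 is not an ancestor of any other common ancestor — it is the merge base.

045f146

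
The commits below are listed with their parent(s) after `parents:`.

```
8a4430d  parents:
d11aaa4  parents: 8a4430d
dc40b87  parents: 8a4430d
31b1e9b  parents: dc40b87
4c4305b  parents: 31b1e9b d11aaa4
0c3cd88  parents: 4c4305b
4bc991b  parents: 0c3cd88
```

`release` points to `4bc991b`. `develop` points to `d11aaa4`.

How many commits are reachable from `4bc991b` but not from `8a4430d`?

Reachable from 4bc991b: {0c3cd88, 31b1e9b, 4bc991b, 4c4305b, 8a4430d, d11aaa4, dc40b87}.
Reachable from 8a4430d: {8a4430d}.
In 4bc991b's history but not 8a4430d's: {0c3cd88, 31b1e9b, 4bc991b, 4c4305b, d11aaa4, dc40b87} — 6 commits.

6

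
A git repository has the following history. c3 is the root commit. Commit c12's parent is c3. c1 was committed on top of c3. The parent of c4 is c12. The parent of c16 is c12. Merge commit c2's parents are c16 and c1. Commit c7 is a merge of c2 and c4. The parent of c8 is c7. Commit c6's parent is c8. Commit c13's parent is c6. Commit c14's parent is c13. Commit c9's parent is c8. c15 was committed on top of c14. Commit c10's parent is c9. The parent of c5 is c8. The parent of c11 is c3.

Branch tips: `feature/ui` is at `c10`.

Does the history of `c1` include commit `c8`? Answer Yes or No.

Ancestors of c1: {c1, c3}.
c8 is not in that set, so it is not an ancestor of c1.

No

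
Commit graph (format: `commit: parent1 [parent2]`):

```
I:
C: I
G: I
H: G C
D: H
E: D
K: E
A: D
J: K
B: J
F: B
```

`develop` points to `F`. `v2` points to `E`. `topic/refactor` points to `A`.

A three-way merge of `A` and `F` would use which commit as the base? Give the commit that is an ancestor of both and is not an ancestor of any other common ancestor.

D

Ancestors of A: {A, C, D, G, H, I}.
Ancestors of F: {B, C, D, E, F, G, H, I, J, K}.
Common ancestors: {C, D, G, H, I}.
Among these, D is not an ancestor of any other common ancestor — it is the merge base.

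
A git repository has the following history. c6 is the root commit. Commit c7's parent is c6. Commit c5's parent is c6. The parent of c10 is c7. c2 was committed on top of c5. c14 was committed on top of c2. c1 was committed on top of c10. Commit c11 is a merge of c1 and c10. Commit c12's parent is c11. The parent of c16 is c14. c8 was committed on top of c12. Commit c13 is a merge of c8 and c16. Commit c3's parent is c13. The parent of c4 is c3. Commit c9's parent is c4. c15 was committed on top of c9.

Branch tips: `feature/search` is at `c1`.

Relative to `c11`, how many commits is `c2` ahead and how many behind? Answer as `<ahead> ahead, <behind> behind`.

2 ahead, 4 behind

Reachable from c2: {c2, c5, c6}.
Reachable from c11: {c1, c10, c11, c6, c7}.
Only in c2's history (ahead): {c2, c5} — 2.
Only in c11's history (behind): {c1, c10, c11, c7} — 4.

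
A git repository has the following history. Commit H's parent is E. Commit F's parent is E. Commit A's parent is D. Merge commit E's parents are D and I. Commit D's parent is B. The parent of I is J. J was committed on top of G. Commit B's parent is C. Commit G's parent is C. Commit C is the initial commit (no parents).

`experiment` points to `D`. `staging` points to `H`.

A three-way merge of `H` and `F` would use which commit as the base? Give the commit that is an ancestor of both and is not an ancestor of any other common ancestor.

Ancestors of H: {B, C, D, E, G, H, I, J}.
Ancestors of F: {B, C, D, E, F, G, I, J}.
Common ancestors: {B, C, D, E, G, I, J}.
Among these, E is not an ancestor of any other common ancestor — it is the merge base.

E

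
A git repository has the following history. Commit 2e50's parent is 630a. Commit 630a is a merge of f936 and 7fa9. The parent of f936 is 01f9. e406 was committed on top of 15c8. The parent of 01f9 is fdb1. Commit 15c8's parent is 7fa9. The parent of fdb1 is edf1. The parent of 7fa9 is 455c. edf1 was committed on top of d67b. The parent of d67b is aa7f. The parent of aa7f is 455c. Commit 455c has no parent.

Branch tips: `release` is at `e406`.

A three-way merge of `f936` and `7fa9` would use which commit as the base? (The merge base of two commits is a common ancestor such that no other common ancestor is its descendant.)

Ancestors of f936: {01f9, 455c, aa7f, d67b, edf1, f936, fdb1}.
Ancestors of 7fa9: {455c, 7fa9}.
Common ancestors: {455c}.
The only common ancestor is 455c, so it is the merge base.

455c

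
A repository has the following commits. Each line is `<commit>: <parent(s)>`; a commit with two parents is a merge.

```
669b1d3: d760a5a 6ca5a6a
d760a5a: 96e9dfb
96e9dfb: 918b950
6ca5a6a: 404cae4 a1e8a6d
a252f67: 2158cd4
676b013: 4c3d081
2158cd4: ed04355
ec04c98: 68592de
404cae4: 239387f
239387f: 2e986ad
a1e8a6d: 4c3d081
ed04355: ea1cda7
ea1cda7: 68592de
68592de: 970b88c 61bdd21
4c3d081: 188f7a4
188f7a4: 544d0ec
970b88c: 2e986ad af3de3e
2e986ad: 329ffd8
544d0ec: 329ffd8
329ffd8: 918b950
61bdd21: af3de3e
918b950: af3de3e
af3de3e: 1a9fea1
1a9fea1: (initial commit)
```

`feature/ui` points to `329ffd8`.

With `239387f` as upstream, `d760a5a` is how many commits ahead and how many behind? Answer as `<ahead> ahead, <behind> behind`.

2 ahead, 3 behind

Reachable from d760a5a: {1a9fea1, 918b950, 96e9dfb, af3de3e, d760a5a}.
Reachable from 239387f: {1a9fea1, 239387f, 2e986ad, 329ffd8, 918b950, af3de3e}.
Only in d760a5a's history (ahead): {96e9dfb, d760a5a} — 2.
Only in 239387f's history (behind): {239387f, 2e986ad, 329ffd8} — 3.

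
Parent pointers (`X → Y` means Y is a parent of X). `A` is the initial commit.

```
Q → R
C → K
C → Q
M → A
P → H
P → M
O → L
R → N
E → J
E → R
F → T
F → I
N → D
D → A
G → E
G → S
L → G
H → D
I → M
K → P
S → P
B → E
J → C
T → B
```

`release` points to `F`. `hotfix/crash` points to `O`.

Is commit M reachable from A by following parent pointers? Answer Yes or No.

Ancestors of A: {A}.
M is not in that set, so it is not an ancestor of A.

No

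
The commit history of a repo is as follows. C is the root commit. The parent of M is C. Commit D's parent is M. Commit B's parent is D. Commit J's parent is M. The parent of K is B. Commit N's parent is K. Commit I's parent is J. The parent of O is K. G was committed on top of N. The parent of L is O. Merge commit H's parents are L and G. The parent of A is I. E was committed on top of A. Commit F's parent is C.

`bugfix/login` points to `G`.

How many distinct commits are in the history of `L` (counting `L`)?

7

Walking parent pointers from L: reachable set = {B, C, D, K, L, M, O}.
That is 7 commits.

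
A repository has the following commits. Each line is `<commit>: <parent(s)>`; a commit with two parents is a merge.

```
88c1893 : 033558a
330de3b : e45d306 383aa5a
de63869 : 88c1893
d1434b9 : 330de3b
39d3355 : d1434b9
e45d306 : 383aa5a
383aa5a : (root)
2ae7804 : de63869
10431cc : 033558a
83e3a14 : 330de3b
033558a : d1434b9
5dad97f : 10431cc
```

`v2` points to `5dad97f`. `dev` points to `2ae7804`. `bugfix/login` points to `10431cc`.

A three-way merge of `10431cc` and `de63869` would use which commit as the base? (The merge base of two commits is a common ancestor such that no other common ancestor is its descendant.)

Ancestors of 10431cc: {033558a, 10431cc, 330de3b, 383aa5a, d1434b9, e45d306}.
Ancestors of de63869: {033558a, 330de3b, 383aa5a, 88c1893, d1434b9, de63869, e45d306}.
Common ancestors: {033558a, 330de3b, 383aa5a, d1434b9, e45d306}.
Among these, 033558a is not an ancestor of any other common ancestor — it is the merge base.

033558a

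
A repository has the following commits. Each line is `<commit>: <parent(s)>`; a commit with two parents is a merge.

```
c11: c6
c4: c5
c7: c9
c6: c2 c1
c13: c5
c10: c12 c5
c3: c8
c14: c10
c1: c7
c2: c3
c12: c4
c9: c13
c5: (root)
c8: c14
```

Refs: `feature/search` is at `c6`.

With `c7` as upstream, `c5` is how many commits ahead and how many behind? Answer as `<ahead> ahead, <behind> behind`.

0 ahead, 3 behind

Reachable from c5: {c5}.
Reachable from c7: {c13, c5, c7, c9}.
Only in c5's history (ahead): {} — 0.
Only in c7's history (behind): {c13, c7, c9} — 3.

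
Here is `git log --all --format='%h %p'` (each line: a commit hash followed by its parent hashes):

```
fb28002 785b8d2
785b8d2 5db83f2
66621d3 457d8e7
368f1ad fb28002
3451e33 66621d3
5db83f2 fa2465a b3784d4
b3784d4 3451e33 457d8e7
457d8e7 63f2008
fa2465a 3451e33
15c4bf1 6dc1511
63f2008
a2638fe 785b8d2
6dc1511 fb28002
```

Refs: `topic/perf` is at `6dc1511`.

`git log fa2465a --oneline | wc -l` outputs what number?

Walking parent pointers from fa2465a: reachable set = {3451e33, 457d8e7, 63f2008, 66621d3, fa2465a}.
That is 5 commits.

5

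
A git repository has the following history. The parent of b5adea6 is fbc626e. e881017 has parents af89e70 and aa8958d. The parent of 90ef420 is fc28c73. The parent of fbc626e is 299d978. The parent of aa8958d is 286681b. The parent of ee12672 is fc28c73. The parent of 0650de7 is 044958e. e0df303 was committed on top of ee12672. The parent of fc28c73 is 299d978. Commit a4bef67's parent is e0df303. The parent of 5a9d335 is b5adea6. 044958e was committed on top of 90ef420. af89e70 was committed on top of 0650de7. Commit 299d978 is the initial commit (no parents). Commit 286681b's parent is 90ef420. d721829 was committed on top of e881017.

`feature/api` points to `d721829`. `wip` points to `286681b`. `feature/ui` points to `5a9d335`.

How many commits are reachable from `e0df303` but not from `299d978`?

Reachable from e0df303: {299d978, e0df303, ee12672, fc28c73}.
Reachable from 299d978: {299d978}.
In e0df303's history but not 299d978's: {e0df303, ee12672, fc28c73} — 3 commits.

3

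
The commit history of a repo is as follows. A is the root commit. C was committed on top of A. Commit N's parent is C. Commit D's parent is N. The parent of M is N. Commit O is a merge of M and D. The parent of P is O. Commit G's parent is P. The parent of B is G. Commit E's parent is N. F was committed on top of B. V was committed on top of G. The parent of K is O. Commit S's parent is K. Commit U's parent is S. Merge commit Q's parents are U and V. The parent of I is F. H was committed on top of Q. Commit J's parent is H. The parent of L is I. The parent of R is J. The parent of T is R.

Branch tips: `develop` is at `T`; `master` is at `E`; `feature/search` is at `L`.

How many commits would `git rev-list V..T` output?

Reachable from T: {A, C, D, G, H, J, K, M, N, O, P, Q, R, S, T, U, V}.
Reachable from V: {A, C, D, G, M, N, O, P, V}.
In T's history but not V's: {H, J, K, Q, R, S, T, U} — 8 commits.

8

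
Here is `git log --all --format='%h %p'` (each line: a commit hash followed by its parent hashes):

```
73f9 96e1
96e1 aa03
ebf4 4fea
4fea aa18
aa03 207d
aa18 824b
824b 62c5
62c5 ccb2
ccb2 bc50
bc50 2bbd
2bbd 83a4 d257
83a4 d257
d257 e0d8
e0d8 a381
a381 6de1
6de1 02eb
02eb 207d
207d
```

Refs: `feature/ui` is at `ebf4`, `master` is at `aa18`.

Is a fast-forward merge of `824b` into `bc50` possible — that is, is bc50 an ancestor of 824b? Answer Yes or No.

Yes

A fast-forward from bc50 to 824b is possible iff bc50 is an ancestor of 824b.
Ancestors of 824b: {02eb, 207d, 2bbd, 62c5, 6de1, 824b, 83a4, a381, bc50, ccb2, d257, e0d8}.
bc50 is among them, so fast-forward is possible.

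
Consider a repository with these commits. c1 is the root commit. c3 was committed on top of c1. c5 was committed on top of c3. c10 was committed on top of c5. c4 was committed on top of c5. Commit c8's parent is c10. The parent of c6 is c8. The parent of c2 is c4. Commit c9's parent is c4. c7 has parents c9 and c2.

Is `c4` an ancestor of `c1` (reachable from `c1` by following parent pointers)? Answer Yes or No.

No

Ancestors of c1: {c1}.
c4 is not in that set, so it is not an ancestor of c1.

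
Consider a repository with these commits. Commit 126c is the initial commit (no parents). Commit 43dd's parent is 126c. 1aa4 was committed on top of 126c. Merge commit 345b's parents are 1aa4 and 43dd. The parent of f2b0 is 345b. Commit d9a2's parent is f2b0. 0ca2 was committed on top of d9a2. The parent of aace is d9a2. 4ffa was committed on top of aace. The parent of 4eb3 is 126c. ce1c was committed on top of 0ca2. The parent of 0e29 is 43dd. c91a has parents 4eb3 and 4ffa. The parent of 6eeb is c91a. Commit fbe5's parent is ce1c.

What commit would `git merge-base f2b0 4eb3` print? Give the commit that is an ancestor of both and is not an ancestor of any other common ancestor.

126c

Ancestors of f2b0: {126c, 1aa4, 345b, 43dd, f2b0}.
Ancestors of 4eb3: {126c, 4eb3}.
Common ancestors: {126c}.
The only common ancestor is 126c, so it is the merge base.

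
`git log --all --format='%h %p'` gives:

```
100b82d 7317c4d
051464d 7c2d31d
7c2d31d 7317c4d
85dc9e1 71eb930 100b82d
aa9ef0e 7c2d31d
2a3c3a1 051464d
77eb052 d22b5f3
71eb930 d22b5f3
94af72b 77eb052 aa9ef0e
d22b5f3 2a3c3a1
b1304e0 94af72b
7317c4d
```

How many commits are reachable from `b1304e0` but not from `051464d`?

Reachable from b1304e0: {051464d, 2a3c3a1, 7317c4d, 77eb052, 7c2d31d, 94af72b, aa9ef0e, b1304e0, d22b5f3}.
Reachable from 051464d: {051464d, 7317c4d, 7c2d31d}.
In b1304e0's history but not 051464d's: {2a3c3a1, 77eb052, 94af72b, aa9ef0e, b1304e0, d22b5f3} — 6 commits.

6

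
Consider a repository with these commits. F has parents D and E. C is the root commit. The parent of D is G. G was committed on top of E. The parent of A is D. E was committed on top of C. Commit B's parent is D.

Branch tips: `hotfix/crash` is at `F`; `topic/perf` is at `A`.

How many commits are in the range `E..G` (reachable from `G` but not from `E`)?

1

Reachable from G: {C, E, G}.
Reachable from E: {C, E}.
In G's history but not E's: {G} — 1 commit.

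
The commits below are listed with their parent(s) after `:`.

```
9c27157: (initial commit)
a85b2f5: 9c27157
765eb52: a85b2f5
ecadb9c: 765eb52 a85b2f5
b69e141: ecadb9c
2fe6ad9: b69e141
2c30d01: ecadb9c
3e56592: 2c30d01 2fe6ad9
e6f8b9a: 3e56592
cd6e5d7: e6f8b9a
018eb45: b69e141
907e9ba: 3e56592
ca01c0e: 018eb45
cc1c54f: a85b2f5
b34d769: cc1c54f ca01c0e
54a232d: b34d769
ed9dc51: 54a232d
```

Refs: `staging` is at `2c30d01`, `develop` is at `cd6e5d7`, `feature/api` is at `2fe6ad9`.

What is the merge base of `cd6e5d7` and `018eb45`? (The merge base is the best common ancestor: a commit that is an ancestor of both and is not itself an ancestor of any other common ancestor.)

b69e141

Ancestors of cd6e5d7: {2c30d01, 2fe6ad9, 3e56592, 765eb52, 9c27157, a85b2f5, b69e141, cd6e5d7, e6f8b9a, ecadb9c}.
Ancestors of 018eb45: {018eb45, 765eb52, 9c27157, a85b2f5, b69e141, ecadb9c}.
Common ancestors: {765eb52, 9c27157, a85b2f5, b69e141, ecadb9c}.
Among these, b69e141 is not an ancestor of any other common ancestor — it is the merge base.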